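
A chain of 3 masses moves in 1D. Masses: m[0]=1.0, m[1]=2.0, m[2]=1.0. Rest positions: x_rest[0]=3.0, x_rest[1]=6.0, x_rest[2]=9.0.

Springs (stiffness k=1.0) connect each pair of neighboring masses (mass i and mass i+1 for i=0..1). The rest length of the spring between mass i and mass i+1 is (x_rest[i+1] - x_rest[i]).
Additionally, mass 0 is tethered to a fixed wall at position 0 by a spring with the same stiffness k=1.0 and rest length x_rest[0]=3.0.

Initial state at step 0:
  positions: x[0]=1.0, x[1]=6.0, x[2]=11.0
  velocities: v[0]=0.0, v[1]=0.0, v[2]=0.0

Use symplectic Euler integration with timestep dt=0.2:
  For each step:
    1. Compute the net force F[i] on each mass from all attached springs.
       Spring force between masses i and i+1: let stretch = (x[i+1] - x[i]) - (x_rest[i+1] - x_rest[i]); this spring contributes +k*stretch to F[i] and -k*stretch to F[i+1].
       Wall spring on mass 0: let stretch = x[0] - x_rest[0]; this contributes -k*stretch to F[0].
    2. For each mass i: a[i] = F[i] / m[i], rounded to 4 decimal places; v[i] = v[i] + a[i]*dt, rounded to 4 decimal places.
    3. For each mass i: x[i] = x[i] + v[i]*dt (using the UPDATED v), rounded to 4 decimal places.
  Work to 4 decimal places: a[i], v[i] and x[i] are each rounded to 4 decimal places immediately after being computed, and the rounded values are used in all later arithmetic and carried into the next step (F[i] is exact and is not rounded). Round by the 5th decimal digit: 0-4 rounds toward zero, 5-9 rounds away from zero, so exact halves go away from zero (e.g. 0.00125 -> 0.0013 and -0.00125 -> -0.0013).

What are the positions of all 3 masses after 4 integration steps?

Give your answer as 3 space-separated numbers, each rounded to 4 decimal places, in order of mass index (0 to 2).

Step 0: x=[1.0000 6.0000 11.0000] v=[0.0000 0.0000 0.0000]
Step 1: x=[1.1600 6.0000 10.9200] v=[0.8000 0.0000 -0.4000]
Step 2: x=[1.4672 6.0016 10.7632] v=[1.5360 0.0080 -0.7840]
Step 3: x=[1.8971 6.0077 10.5359] v=[2.1494 0.0307 -1.1363]
Step 4: x=[2.4155 6.0222 10.2475] v=[2.5921 0.0725 -1.4419]

Answer: 2.4155 6.0222 10.2475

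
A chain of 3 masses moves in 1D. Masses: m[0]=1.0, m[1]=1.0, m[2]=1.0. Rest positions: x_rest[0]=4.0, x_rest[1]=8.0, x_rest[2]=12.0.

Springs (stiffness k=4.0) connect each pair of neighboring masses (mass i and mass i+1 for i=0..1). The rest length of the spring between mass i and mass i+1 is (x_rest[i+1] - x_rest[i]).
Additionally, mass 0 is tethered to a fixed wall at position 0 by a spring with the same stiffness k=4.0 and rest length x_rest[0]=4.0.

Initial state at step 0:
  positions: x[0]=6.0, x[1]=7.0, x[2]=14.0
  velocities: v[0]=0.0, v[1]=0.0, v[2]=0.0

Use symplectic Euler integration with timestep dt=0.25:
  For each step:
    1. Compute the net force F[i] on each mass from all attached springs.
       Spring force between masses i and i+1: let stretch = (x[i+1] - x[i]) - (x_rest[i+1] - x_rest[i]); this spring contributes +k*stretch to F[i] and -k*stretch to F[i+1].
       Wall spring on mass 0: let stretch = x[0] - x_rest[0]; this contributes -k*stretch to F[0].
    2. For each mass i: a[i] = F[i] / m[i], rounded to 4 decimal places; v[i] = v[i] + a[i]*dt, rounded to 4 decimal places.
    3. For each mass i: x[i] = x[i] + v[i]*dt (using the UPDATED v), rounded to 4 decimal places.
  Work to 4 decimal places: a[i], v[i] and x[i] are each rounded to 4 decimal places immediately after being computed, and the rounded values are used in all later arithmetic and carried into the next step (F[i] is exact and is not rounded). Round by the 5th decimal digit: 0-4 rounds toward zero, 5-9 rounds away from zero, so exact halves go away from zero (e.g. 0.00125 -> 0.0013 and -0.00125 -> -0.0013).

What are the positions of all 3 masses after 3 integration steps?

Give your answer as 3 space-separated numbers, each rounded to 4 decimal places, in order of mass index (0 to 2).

Answer: 2.6875 10.7656 11.8594

Derivation:
Step 0: x=[6.0000 7.0000 14.0000] v=[0.0000 0.0000 0.0000]
Step 1: x=[4.7500 8.5000 13.2500] v=[-5.0000 6.0000 -3.0000]
Step 2: x=[3.2500 10.2500 12.3125] v=[-6.0000 7.0000 -3.7500]
Step 3: x=[2.6875 10.7656 11.8594] v=[-2.2500 2.0625 -1.8125]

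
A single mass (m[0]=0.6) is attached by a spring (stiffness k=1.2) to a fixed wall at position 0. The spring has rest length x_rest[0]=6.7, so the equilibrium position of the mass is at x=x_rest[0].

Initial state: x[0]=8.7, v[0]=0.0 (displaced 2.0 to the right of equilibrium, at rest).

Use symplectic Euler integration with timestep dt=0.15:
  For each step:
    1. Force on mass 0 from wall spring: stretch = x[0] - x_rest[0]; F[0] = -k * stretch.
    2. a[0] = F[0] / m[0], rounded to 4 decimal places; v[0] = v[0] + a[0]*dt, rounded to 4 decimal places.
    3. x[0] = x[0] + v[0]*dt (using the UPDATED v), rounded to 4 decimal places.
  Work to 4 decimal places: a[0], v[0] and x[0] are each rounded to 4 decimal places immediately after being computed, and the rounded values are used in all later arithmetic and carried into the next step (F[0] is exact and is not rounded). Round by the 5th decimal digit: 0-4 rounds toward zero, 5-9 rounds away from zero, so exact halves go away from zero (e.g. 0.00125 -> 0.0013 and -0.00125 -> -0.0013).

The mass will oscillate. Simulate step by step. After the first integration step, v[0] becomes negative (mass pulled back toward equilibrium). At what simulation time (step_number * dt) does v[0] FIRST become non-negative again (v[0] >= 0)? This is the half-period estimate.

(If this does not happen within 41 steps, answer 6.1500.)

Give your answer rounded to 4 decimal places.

Step 0: x=[8.7000] v=[0.0000]
Step 1: x=[8.6100] v=[-0.6000]
Step 2: x=[8.4341] v=[-1.1730]
Step 3: x=[8.1801] v=[-1.6932]
Step 4: x=[7.8595] v=[-2.1372]
Step 5: x=[7.4867] v=[-2.4851]
Step 6: x=[7.0785] v=[-2.7211]
Step 7: x=[6.6533] v=[-2.8347]
Step 8: x=[6.2302] v=[-2.8207]
Step 9: x=[5.8282] v=[-2.6798]
Step 10: x=[5.4655] v=[-2.4183]
Step 11: x=[5.1583] v=[-2.0480]
Step 12: x=[4.9205] v=[-1.5855]
Step 13: x=[4.7627] v=[-1.0517]
Step 14: x=[4.6921] v=[-0.4705]
Step 15: x=[4.7119] v=[0.1319]
First v>=0 after going negative at step 15, time=2.2500

Answer: 2.2500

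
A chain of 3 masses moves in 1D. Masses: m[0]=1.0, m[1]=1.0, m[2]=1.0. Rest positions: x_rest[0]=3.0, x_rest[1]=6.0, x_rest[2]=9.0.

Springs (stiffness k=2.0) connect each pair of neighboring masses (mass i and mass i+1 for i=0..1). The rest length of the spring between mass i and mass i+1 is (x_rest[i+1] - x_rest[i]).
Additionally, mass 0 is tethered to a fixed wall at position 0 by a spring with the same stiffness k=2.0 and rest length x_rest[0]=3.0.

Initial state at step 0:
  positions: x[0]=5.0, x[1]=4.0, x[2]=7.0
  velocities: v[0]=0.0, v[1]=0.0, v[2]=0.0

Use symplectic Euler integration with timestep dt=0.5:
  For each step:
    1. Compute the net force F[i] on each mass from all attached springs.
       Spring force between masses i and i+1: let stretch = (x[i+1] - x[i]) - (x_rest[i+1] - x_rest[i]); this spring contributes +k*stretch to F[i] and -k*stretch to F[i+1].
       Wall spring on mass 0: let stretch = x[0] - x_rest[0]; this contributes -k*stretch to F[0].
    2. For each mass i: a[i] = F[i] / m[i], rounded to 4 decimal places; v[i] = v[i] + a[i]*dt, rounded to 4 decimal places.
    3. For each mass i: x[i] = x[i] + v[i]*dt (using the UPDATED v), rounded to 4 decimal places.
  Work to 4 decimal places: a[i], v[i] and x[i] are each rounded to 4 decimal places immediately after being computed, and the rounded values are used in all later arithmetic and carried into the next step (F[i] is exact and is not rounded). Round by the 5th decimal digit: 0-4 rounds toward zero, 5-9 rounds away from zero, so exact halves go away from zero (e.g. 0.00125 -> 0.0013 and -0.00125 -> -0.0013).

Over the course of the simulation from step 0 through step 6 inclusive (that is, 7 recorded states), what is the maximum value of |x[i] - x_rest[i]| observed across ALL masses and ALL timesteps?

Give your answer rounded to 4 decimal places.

Answer: 3.0000

Derivation:
Step 0: x=[5.0000 4.0000 7.0000] v=[0.0000 0.0000 0.0000]
Step 1: x=[2.0000 6.0000 7.0000] v=[-6.0000 4.0000 0.0000]
Step 2: x=[0.0000 6.5000 8.0000] v=[-4.0000 1.0000 2.0000]
Step 3: x=[1.2500 4.5000 9.7500] v=[2.5000 -4.0000 3.5000]
Step 4: x=[3.5000 3.5000 10.3750] v=[4.5000 -2.0000 1.2500]
Step 5: x=[4.0000 5.9375 9.0625] v=[1.0000 4.8750 -2.6250]
Step 6: x=[3.4688 8.9688 7.6875] v=[-1.0625 6.0625 -2.7500]
Max displacement = 3.0000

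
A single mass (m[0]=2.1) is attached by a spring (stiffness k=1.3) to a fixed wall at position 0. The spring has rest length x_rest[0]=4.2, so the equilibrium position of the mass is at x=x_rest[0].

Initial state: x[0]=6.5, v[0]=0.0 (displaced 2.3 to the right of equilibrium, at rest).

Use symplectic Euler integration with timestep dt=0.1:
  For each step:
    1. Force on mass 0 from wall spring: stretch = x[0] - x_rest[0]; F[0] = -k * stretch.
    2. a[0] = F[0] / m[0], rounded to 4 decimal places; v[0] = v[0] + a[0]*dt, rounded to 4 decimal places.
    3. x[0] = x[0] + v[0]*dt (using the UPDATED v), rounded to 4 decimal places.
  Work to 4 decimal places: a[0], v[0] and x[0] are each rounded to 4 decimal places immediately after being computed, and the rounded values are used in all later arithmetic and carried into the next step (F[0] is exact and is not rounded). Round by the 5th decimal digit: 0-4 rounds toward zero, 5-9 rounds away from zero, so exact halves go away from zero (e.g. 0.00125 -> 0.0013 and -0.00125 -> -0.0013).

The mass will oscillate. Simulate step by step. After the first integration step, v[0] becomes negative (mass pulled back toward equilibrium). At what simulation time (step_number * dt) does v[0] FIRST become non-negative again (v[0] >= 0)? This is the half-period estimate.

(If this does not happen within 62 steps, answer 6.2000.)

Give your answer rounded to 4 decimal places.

Answer: 4.0000

Derivation:
Step 0: x=[6.5000] v=[0.0000]
Step 1: x=[6.4858] v=[-0.1424]
Step 2: x=[6.4574] v=[-0.2839]
Step 3: x=[6.4150] v=[-0.4236]
Step 4: x=[6.3589] v=[-0.5607]
Step 5: x=[6.2895] v=[-0.6944]
Step 6: x=[6.2071] v=[-0.8238]
Step 7: x=[6.1123] v=[-0.9481]
Step 8: x=[6.0057] v=[-1.0665]
Step 9: x=[5.8879] v=[-1.1783]
Step 10: x=[5.7596] v=[-1.2828]
Step 11: x=[5.6217] v=[-1.3794]
Step 12: x=[5.4750] v=[-1.4674]
Step 13: x=[5.3204] v=[-1.5463]
Step 14: x=[5.1588] v=[-1.6157]
Step 15: x=[4.9913] v=[-1.6751]
Step 16: x=[4.8189] v=[-1.7241]
Step 17: x=[4.6427] v=[-1.7624]
Step 18: x=[4.4637] v=[-1.7898]
Step 19: x=[4.2831] v=[-1.8061]
Step 20: x=[4.1020] v=[-1.8112]
Step 21: x=[3.9215] v=[-1.8051]
Step 22: x=[3.7427] v=[-1.7879]
Step 23: x=[3.5667] v=[-1.7596]
Step 24: x=[3.3947] v=[-1.7204]
Step 25: x=[3.2276] v=[-1.6706]
Step 26: x=[3.0666] v=[-1.6104]
Step 27: x=[2.9126] v=[-1.5402]
Step 28: x=[2.7666] v=[-1.4605]
Step 29: x=[2.6294] v=[-1.3718]
Step 30: x=[2.5019] v=[-1.2746]
Step 31: x=[2.3850] v=[-1.1695]
Step 32: x=[2.2793] v=[-1.0571]
Step 33: x=[2.1855] v=[-0.9382]
Step 34: x=[2.1042] v=[-0.8135]
Step 35: x=[2.0358] v=[-0.6838]
Step 36: x=[1.9808] v=[-0.5498]
Step 37: x=[1.9396] v=[-0.4124]
Step 38: x=[1.9124] v=[-0.2725]
Step 39: x=[1.8993] v=[-0.1309]
Step 40: x=[1.9005] v=[0.0115]
First v>=0 after going negative at step 40, time=4.0000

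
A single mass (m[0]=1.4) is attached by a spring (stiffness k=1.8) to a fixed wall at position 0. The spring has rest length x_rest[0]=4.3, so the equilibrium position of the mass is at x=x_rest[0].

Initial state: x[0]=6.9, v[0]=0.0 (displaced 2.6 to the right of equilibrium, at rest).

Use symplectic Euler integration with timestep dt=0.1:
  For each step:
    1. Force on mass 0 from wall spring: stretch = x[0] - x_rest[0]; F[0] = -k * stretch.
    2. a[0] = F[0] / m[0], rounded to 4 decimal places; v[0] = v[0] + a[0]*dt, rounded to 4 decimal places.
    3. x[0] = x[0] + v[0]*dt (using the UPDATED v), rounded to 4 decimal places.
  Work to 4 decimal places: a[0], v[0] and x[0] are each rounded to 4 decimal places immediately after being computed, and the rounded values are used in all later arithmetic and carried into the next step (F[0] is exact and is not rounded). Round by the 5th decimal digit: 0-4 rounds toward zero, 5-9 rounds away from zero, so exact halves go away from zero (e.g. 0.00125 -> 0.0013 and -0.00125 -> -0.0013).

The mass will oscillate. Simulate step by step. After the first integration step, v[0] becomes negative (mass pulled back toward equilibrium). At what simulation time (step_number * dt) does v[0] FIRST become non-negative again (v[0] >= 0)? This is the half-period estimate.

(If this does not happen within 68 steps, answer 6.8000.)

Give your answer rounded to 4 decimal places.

Step 0: x=[6.9000] v=[0.0000]
Step 1: x=[6.8666] v=[-0.3343]
Step 2: x=[6.8002] v=[-0.6643]
Step 3: x=[6.7016] v=[-0.9858]
Step 4: x=[6.5721] v=[-1.2946]
Step 5: x=[6.4134] v=[-1.5867]
Step 6: x=[6.2276] v=[-1.8584]
Step 7: x=[6.0170] v=[-2.1062]
Step 8: x=[5.7843] v=[-2.3270]
Step 9: x=[5.5325] v=[-2.5178]
Step 10: x=[5.2649] v=[-2.6763]
Step 11: x=[4.9849] v=[-2.8004]
Step 12: x=[4.6961] v=[-2.8885]
Step 13: x=[4.4022] v=[-2.9394]
Step 14: x=[4.1070] v=[-2.9525]
Step 15: x=[3.8142] v=[-2.9277]
Step 16: x=[3.5277] v=[-2.8652]
Step 17: x=[3.2511] v=[-2.7659]
Step 18: x=[2.9880] v=[-2.6310]
Step 19: x=[2.7418] v=[-2.4623]
Step 20: x=[2.5156] v=[-2.2620]
Step 21: x=[2.3123] v=[-2.0326]
Step 22: x=[2.1346] v=[-1.7770]
Step 23: x=[1.9847] v=[-1.4986]
Step 24: x=[1.8646] v=[-1.2009]
Step 25: x=[1.7758] v=[-0.8878]
Step 26: x=[1.7195] v=[-0.5633]
Step 27: x=[1.6964] v=[-0.2315]
Step 28: x=[1.7067] v=[0.1033]
First v>=0 after going negative at step 28, time=2.8000

Answer: 2.8000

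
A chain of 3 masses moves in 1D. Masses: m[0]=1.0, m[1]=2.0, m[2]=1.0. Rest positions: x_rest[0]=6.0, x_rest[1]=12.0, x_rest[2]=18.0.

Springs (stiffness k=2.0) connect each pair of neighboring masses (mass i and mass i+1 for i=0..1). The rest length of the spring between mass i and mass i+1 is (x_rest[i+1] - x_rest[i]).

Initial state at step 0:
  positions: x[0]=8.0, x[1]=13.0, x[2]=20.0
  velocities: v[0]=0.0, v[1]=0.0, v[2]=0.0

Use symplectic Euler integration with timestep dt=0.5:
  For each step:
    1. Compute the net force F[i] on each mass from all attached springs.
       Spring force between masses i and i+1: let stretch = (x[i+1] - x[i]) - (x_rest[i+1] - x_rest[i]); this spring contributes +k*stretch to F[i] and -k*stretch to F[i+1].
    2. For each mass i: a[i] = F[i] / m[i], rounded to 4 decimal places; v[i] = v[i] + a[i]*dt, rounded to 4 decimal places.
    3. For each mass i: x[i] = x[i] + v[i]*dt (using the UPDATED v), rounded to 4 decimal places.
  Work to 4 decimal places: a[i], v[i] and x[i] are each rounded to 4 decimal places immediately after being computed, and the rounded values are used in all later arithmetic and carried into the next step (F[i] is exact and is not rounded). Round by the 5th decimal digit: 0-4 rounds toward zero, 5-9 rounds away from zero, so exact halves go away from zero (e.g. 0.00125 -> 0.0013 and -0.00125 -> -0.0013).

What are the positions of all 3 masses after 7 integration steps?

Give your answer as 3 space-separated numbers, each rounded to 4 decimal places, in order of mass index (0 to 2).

Answer: 7.5000 13.5000 19.5000

Derivation:
Step 0: x=[8.0000 13.0000 20.0000] v=[0.0000 0.0000 0.0000]
Step 1: x=[7.5000 13.5000 19.5000] v=[-1.0000 1.0000 -1.0000]
Step 2: x=[7.0000 14.0000 19.0000] v=[-1.0000 1.0000 -1.0000]
Step 3: x=[7.0000 14.0000 19.0000] v=[0.0000 0.0000 0.0000]
Step 4: x=[7.5000 13.5000 19.5000] v=[1.0000 -1.0000 1.0000]
Step 5: x=[8.0000 13.0000 20.0000] v=[1.0000 -1.0000 1.0000]
Step 6: x=[8.0000 13.0000 20.0000] v=[0.0000 0.0000 0.0000]
Step 7: x=[7.5000 13.5000 19.5000] v=[-1.0000 1.0000 -1.0000]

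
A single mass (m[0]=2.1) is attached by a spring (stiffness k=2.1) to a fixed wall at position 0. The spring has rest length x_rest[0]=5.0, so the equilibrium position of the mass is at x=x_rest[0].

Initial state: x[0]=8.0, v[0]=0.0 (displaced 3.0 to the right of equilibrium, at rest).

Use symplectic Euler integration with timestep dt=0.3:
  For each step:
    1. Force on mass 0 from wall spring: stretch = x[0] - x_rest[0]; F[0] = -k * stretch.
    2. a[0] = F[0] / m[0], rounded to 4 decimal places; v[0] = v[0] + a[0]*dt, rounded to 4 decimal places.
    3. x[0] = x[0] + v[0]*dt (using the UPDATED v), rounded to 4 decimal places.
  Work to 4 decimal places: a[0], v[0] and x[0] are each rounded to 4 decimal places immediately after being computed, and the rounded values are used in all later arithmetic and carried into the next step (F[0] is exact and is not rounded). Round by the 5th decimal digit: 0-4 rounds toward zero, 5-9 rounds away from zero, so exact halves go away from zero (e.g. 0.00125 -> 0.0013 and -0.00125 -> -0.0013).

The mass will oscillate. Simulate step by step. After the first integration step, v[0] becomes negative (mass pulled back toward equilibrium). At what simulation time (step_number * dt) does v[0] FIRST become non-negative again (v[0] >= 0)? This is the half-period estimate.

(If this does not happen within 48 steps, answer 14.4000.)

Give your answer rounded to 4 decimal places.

Answer: 3.3000

Derivation:
Step 0: x=[8.0000] v=[0.0000]
Step 1: x=[7.7300] v=[-0.9000]
Step 2: x=[7.2143] v=[-1.7190]
Step 3: x=[6.4993] v=[-2.3833]
Step 4: x=[5.6494] v=[-2.8331]
Step 5: x=[4.7410] v=[-3.0279]
Step 6: x=[3.8559] v=[-2.9502]
Step 7: x=[3.0738] v=[-2.6070]
Step 8: x=[2.4651] v=[-2.0291]
Step 9: x=[2.0845] v=[-1.2686]
Step 10: x=[1.9663] v=[-0.3940]
Step 11: x=[2.1211] v=[0.5161]
First v>=0 after going negative at step 11, time=3.3000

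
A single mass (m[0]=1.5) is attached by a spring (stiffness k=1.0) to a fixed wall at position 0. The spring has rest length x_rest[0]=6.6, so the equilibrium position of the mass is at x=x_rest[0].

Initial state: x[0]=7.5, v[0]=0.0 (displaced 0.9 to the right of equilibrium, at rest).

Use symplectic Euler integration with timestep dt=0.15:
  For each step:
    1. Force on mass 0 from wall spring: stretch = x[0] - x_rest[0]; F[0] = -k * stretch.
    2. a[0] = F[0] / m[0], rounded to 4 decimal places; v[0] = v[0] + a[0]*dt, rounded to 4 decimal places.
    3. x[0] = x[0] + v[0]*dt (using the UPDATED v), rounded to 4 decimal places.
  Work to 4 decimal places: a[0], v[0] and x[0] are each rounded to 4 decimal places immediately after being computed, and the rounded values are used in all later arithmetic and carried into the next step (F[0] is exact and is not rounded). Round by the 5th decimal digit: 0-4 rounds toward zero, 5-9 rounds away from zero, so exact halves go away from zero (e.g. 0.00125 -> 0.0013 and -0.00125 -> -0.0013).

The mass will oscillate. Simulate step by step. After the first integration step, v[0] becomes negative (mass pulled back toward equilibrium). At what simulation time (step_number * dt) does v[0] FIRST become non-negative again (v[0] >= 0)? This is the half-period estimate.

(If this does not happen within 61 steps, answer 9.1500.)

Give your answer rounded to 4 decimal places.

Step 0: x=[7.5000] v=[0.0000]
Step 1: x=[7.4865] v=[-0.0900]
Step 2: x=[7.4597] v=[-0.1787]
Step 3: x=[7.4200] v=[-0.2647]
Step 4: x=[7.3680] v=[-0.3467]
Step 5: x=[7.3045] v=[-0.4235]
Step 6: x=[7.2304] v=[-0.4940]
Step 7: x=[7.1469] v=[-0.5570]
Step 8: x=[7.0551] v=[-0.6117]
Step 9: x=[6.9565] v=[-0.6572]
Step 10: x=[6.8526] v=[-0.6929]
Step 11: x=[6.7449] v=[-0.7182]
Step 12: x=[6.6350] v=[-0.7327]
Step 13: x=[6.5246] v=[-0.7362]
Step 14: x=[6.4153] v=[-0.7287]
Step 15: x=[6.3088] v=[-0.7102]
Step 16: x=[6.2066] v=[-0.6811]
Step 17: x=[6.1103] v=[-0.6418]
Step 18: x=[6.0214] v=[-0.5928]
Step 19: x=[5.9412] v=[-0.5349]
Step 20: x=[5.8709] v=[-0.4690]
Step 21: x=[5.8115] v=[-0.3961]
Step 22: x=[5.7639] v=[-0.3172]
Step 23: x=[5.7289] v=[-0.2336]
Step 24: x=[5.7069] v=[-0.1465]
Step 25: x=[5.6983] v=[-0.0572]
Step 26: x=[5.7033] v=[0.0330]
First v>=0 after going negative at step 26, time=3.9000

Answer: 3.9000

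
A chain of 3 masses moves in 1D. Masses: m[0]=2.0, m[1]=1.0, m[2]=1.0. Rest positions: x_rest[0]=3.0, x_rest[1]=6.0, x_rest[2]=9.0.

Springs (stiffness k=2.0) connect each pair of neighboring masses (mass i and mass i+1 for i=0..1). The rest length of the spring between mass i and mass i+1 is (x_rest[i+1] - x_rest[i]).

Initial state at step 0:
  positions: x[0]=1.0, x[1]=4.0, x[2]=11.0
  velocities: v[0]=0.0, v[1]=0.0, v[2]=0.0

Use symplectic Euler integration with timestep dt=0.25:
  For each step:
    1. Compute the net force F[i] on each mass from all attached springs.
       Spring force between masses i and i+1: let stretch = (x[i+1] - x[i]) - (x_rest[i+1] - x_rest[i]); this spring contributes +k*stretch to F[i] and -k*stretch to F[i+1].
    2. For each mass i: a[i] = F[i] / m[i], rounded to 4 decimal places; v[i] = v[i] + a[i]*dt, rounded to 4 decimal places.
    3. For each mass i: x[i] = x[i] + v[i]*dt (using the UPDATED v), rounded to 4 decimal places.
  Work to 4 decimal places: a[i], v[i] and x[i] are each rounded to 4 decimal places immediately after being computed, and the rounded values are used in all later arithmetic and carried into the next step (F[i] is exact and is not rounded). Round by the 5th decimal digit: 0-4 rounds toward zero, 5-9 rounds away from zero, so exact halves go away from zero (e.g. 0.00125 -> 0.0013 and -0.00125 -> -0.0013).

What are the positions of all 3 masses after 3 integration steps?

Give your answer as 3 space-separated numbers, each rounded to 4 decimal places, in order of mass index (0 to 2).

Step 0: x=[1.0000 4.0000 11.0000] v=[0.0000 0.0000 0.0000]
Step 1: x=[1.0000 4.5000 10.5000] v=[0.0000 2.0000 -2.0000]
Step 2: x=[1.0313 5.3125 9.6250] v=[0.1250 3.2500 -3.5000]
Step 3: x=[1.1426 6.1289 8.5859] v=[0.4453 3.2657 -4.1563]

Answer: 1.1426 6.1289 8.5859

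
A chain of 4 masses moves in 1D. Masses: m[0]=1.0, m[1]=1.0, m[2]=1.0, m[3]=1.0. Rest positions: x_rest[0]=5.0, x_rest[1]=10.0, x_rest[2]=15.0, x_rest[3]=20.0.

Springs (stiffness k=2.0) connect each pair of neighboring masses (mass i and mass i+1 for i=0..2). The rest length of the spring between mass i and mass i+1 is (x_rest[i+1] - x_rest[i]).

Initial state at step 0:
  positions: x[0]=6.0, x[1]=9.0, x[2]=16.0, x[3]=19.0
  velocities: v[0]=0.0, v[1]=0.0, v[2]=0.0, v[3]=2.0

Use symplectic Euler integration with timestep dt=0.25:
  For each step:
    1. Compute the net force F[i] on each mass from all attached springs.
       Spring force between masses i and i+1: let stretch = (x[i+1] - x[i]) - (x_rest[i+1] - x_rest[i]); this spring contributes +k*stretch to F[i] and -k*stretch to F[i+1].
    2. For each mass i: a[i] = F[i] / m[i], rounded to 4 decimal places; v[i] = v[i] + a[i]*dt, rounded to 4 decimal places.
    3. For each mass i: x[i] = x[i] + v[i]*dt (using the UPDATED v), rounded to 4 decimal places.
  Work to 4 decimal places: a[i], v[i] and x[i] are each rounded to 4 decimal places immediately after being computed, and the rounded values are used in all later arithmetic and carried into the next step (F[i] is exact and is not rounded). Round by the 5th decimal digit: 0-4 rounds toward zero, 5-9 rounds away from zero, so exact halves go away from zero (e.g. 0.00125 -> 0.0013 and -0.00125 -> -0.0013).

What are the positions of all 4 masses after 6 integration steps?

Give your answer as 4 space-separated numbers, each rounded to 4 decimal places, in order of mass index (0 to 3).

Answer: 4.7317 10.7265 15.7172 21.8248

Derivation:
Step 0: x=[6.0000 9.0000 16.0000 19.0000] v=[0.0000 0.0000 0.0000 2.0000]
Step 1: x=[5.7500 9.5000 15.5000 19.7500] v=[-1.0000 2.0000 -2.0000 3.0000]
Step 2: x=[5.3438 10.2813 14.7813 20.5938] v=[-1.6250 3.1250 -2.8750 3.3750]
Step 3: x=[4.9297 11.0079 14.2266 21.3360] v=[-1.6563 2.9063 -2.2188 2.9688]
Step 4: x=[4.6504 11.3771 14.1582 21.8145] v=[-1.1172 1.4766 -0.2735 1.9141]
Step 5: x=[4.5869 11.2531 14.6992 21.9610] v=[-0.2539 -0.4962 2.1641 0.5860]
Step 6: x=[4.7317 10.7265 15.7172 21.8248] v=[0.5792 -2.1063 4.0720 -0.5449]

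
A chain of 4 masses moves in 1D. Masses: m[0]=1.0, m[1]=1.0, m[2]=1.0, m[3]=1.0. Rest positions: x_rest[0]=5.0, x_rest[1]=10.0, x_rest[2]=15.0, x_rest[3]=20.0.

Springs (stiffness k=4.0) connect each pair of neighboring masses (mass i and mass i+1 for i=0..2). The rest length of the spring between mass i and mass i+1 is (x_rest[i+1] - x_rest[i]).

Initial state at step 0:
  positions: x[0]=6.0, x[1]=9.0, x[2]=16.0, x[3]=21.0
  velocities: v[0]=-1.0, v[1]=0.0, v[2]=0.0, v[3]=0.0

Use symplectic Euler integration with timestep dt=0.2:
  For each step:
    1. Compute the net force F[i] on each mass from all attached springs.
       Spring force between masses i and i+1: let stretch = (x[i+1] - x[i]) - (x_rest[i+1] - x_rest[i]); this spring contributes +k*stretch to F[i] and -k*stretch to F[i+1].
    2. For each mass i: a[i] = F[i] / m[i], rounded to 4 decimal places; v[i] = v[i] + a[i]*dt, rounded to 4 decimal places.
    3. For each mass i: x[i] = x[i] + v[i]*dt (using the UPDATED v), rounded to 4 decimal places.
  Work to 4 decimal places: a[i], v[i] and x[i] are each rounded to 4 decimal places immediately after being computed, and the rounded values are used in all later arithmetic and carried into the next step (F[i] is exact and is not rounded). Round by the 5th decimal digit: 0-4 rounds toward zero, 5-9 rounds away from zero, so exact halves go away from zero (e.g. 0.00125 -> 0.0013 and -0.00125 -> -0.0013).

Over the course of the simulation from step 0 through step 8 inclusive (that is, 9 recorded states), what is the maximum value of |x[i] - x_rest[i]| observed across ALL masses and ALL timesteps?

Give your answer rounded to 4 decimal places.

Step 0: x=[6.0000 9.0000 16.0000 21.0000] v=[-1.0000 0.0000 0.0000 0.0000]
Step 1: x=[5.4800 9.6400 15.6800 21.0000] v=[-2.6000 3.2000 -1.6000 0.0000]
Step 2: x=[4.8256 10.5808 15.2448 20.9488] v=[-3.2720 4.7040 -2.1760 -0.2560]
Step 3: x=[4.2920 11.3470 14.9760 20.7850] v=[-2.6678 3.8310 -1.3440 -0.8192]
Step 4: x=[4.0872 11.5650 15.0560 20.4917] v=[-1.0238 1.0902 0.4000 -1.4664]
Step 5: x=[4.2789 11.1452 15.4472 20.1287] v=[0.9584 -2.0992 1.9558 -1.8150]
Step 6: x=[4.7692 10.3151 15.8991 19.8167] v=[2.4514 -4.1506 2.2594 -1.5602]
Step 7: x=[5.3468 9.4911 16.0844 19.6778] v=[2.8881 -4.1201 0.9263 -0.6943]
Step 8: x=[5.7875 9.0589 15.7897 19.7640] v=[2.2035 -2.1609 -1.4736 0.4310]
Max displacement = 1.5650

Answer: 1.5650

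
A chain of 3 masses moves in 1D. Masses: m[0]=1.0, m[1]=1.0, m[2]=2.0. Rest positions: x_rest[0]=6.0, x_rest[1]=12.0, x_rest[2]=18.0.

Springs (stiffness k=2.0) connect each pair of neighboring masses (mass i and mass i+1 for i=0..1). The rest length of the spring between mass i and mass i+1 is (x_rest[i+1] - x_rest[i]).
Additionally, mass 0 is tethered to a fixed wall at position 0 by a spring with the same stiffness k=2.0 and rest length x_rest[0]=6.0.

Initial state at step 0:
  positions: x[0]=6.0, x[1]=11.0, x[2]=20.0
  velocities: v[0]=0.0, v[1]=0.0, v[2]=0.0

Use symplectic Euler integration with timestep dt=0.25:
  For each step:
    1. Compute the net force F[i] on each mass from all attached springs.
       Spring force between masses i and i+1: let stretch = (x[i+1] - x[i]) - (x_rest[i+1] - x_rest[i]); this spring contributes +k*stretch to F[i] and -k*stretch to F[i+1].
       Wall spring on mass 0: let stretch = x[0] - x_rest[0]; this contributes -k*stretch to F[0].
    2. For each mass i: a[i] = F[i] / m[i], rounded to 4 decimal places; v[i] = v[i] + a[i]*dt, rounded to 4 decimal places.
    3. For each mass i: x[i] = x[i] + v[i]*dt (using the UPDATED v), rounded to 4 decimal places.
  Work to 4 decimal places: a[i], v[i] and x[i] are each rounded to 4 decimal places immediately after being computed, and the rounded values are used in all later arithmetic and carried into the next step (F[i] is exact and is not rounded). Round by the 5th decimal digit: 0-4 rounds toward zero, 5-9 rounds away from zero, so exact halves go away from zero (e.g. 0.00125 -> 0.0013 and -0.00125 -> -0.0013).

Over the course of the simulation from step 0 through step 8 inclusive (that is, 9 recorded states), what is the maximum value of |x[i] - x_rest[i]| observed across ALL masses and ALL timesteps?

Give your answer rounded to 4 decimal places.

Step 0: x=[6.0000 11.0000 20.0000] v=[0.0000 0.0000 0.0000]
Step 1: x=[5.8750 11.5000 19.8125] v=[-0.5000 2.0000 -0.7500]
Step 2: x=[5.7188 12.3360 19.4805] v=[-0.6250 3.3438 -1.3281]
Step 3: x=[5.6749 13.2379 19.0770] v=[-0.1758 3.6075 -1.6142]
Step 4: x=[5.8670 13.9243 18.6835] v=[0.7683 2.7456 -1.5740]
Step 5: x=[6.3329 14.1985 18.3676] v=[1.8635 1.0966 -1.2638]
Step 6: x=[6.9904 14.0106 18.1661] v=[2.6299 -0.7517 -0.8061]
Step 7: x=[7.6516 13.4646 18.0799] v=[2.6448 -2.1841 -0.3450]
Step 8: x=[8.0830 12.7689 18.0802] v=[1.7255 -2.7830 0.0012]
Max displacement = 2.1985

Answer: 2.1985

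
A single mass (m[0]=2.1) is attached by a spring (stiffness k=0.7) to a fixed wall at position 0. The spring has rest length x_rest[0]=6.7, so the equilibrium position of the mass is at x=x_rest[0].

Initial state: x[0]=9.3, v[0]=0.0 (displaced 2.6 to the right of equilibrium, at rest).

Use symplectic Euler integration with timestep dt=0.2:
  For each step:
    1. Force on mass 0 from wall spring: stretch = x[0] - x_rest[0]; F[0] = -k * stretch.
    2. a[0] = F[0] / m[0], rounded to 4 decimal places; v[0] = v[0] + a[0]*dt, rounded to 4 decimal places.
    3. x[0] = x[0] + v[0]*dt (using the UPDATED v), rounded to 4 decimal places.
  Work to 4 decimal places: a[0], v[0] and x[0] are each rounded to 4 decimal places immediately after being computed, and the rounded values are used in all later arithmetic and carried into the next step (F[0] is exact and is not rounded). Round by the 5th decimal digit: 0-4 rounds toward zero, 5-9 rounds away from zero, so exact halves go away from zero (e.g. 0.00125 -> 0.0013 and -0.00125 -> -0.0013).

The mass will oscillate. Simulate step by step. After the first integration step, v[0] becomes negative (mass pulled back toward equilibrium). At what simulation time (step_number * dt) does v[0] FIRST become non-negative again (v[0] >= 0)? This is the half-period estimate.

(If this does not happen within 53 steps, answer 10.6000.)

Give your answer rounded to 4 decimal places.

Answer: 5.6000

Derivation:
Step 0: x=[9.3000] v=[0.0000]
Step 1: x=[9.2653] v=[-0.1733]
Step 2: x=[9.1964] v=[-0.3443]
Step 3: x=[9.0943] v=[-0.5107]
Step 4: x=[8.9602] v=[-0.6703]
Step 5: x=[8.7960] v=[-0.8210]
Step 6: x=[8.6039] v=[-0.9607]
Step 7: x=[8.3864] v=[-1.0876]
Step 8: x=[8.1464] v=[-1.2000]
Step 9: x=[7.8871] v=[-1.2964]
Step 10: x=[7.6120] v=[-1.3755]
Step 11: x=[7.3247] v=[-1.4363]
Step 12: x=[7.0291] v=[-1.4779]
Step 13: x=[6.7291] v=[-1.4998]
Step 14: x=[6.4288] v=[-1.5017]
Step 15: x=[6.1321] v=[-1.4836]
Step 16: x=[5.8430] v=[-1.4457]
Step 17: x=[5.5653] v=[-1.3886]
Step 18: x=[5.3027] v=[-1.3130]
Step 19: x=[5.0587] v=[-1.2198]
Step 20: x=[4.8366] v=[-1.1104]
Step 21: x=[4.6394] v=[-0.9862]
Step 22: x=[4.4696] v=[-0.8488]
Step 23: x=[4.3296] v=[-0.7001]
Step 24: x=[4.2212] v=[-0.5421]
Step 25: x=[4.1458] v=[-0.3768]
Step 26: x=[4.1045] v=[-0.2065]
Step 27: x=[4.0978] v=[-0.0335]
Step 28: x=[4.1258] v=[0.1400]
First v>=0 after going negative at step 28, time=5.6000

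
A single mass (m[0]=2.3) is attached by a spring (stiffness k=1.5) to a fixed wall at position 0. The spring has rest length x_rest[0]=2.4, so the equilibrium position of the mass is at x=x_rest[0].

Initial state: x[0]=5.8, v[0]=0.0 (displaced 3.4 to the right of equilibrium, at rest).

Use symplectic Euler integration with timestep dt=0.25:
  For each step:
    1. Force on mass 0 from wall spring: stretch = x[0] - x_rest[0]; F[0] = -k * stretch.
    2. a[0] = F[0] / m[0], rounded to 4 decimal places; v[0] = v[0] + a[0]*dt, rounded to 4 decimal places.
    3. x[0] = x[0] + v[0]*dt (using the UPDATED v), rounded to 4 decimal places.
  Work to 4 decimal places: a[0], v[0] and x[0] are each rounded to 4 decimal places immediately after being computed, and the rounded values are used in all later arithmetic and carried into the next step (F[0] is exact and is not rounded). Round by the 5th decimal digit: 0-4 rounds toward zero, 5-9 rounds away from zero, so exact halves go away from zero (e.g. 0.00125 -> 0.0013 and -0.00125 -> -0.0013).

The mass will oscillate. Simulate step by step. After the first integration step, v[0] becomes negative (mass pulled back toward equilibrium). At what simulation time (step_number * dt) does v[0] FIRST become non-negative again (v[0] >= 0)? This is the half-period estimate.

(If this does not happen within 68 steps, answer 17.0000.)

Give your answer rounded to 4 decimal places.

Answer: 4.0000

Derivation:
Step 0: x=[5.8000] v=[0.0000]
Step 1: x=[5.6614] v=[-0.5544]
Step 2: x=[5.3899] v=[-1.0862]
Step 3: x=[4.9965] v=[-1.5737]
Step 4: x=[4.4972] v=[-1.9971]
Step 5: x=[3.9125] v=[-2.3390]
Step 6: x=[3.2661] v=[-2.5856]
Step 7: x=[2.5844] v=[-2.7268]
Step 8: x=[1.8952] v=[-2.7569]
Step 9: x=[1.2266] v=[-2.6746]
Step 10: x=[0.6058] v=[-2.4833]
Step 11: x=[0.0581] v=[-2.1908]
Step 12: x=[-0.3942] v=[-1.8090]
Step 13: x=[-0.7326] v=[-1.3534]
Step 14: x=[-0.9433] v=[-0.8427]
Step 15: x=[-1.0177] v=[-0.2976]
Step 16: x=[-0.9528] v=[0.2596]
First v>=0 after going negative at step 16, time=4.0000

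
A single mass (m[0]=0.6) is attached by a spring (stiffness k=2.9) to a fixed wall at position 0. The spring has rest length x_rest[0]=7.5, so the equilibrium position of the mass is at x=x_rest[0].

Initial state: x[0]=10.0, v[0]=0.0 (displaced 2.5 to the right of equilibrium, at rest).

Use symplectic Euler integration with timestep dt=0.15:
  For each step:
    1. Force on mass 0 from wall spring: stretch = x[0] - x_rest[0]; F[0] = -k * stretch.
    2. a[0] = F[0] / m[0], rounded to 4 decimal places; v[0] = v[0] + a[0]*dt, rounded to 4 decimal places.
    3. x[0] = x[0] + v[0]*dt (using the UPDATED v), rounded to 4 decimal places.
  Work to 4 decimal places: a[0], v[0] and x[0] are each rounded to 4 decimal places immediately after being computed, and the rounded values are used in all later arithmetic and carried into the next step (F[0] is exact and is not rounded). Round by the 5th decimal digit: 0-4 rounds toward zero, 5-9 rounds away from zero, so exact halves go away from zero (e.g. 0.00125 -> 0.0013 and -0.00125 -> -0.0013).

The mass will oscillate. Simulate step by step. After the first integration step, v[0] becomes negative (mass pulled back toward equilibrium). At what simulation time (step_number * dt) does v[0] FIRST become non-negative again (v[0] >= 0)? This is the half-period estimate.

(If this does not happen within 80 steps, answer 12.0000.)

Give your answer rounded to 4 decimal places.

Answer: 1.5000

Derivation:
Step 0: x=[10.0000] v=[0.0000]
Step 1: x=[9.7281] v=[-1.8125]
Step 2: x=[9.2139] v=[-3.4279]
Step 3: x=[8.5133] v=[-4.6705]
Step 4: x=[7.7025] v=[-5.4051]
Step 5: x=[6.8697] v=[-5.5519]
Step 6: x=[6.1055] v=[-5.0949]
Step 7: x=[5.4929] v=[-4.0839]
Step 8: x=[5.0986] v=[-2.6288]
Step 9: x=[4.9654] v=[-0.8878]
Step 10: x=[5.1079] v=[0.9498]
First v>=0 after going negative at step 10, time=1.5000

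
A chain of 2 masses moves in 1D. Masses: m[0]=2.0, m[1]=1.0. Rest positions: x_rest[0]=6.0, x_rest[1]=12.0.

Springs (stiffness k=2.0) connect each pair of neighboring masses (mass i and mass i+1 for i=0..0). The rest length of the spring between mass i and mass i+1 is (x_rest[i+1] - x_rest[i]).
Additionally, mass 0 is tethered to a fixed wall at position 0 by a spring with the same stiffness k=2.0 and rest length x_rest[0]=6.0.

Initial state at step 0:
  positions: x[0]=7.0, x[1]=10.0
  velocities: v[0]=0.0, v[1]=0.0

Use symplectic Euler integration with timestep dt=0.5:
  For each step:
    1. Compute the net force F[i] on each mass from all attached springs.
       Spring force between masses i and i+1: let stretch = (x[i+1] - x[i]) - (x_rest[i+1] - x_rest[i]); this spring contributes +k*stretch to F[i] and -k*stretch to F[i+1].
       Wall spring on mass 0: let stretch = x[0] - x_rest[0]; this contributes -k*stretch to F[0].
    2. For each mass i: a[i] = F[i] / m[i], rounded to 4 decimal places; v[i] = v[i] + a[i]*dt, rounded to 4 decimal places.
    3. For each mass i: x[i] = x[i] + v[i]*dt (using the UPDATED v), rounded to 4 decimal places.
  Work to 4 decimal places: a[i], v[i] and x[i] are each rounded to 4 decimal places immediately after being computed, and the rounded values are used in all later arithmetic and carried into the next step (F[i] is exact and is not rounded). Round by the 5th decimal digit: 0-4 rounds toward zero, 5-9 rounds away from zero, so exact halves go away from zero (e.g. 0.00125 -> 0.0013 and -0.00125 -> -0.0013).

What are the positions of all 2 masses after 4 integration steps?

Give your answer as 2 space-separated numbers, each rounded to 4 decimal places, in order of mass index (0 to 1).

Answer: 5.5157 12.7813

Derivation:
Step 0: x=[7.0000 10.0000] v=[0.0000 0.0000]
Step 1: x=[6.0000 11.5000] v=[-2.0000 3.0000]
Step 2: x=[4.8750 13.2500] v=[-2.2500 3.5000]
Step 3: x=[4.6250 13.8125] v=[-0.5000 1.1250]
Step 4: x=[5.5157 12.7813] v=[1.7813 -2.0625]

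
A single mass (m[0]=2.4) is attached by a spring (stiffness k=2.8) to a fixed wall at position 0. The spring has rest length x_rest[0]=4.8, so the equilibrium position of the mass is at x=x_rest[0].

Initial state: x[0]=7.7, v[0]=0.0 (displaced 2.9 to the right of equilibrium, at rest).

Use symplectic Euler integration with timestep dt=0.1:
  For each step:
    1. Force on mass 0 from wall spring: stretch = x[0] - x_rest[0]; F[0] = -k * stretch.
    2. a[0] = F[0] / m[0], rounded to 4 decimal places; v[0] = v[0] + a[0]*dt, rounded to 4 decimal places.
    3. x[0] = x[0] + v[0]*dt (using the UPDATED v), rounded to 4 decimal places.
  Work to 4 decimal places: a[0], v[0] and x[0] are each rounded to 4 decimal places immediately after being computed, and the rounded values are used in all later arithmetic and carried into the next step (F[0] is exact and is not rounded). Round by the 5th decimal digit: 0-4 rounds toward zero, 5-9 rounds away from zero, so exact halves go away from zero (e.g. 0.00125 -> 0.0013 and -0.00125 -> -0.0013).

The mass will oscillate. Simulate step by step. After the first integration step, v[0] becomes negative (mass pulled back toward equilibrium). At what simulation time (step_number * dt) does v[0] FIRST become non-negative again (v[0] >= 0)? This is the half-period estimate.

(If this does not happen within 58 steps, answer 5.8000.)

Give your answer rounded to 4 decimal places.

Step 0: x=[7.7000] v=[0.0000]
Step 1: x=[7.6662] v=[-0.3383]
Step 2: x=[7.5989] v=[-0.6727]
Step 3: x=[7.4990] v=[-0.9992]
Step 4: x=[7.3676] v=[-1.3141]
Step 5: x=[7.2062] v=[-1.6137]
Step 6: x=[7.0168] v=[-1.8944]
Step 7: x=[6.8015] v=[-2.1530]
Step 8: x=[6.5629] v=[-2.3865]
Step 9: x=[6.3037] v=[-2.5922]
Step 10: x=[6.0269] v=[-2.7676]
Step 11: x=[5.7358] v=[-2.9107]
Step 12: x=[5.4338] v=[-3.0199]
Step 13: x=[5.1244] v=[-3.0938]
Step 14: x=[4.8112] v=[-3.1317]
Step 15: x=[4.4979] v=[-3.1330]
Step 16: x=[4.1881] v=[-3.0978]
Step 17: x=[3.8855] v=[-3.0264]
Step 18: x=[3.5935] v=[-2.9197]
Step 19: x=[3.3156] v=[-2.7789]
Step 20: x=[3.0550] v=[-2.6057]
Step 21: x=[2.8148] v=[-2.4021]
Step 22: x=[2.5978] v=[-2.1705]
Step 23: x=[2.4064] v=[-1.9136]
Step 24: x=[2.2430] v=[-1.6344]
Step 25: x=[2.1094] v=[-1.3361]
Step 26: x=[2.0072] v=[-1.0222]
Step 27: x=[1.9376] v=[-0.6964]
Step 28: x=[1.9014] v=[-0.3625]
Step 29: x=[1.8990] v=[-0.0243]
Step 30: x=[1.9304] v=[0.3142]
First v>=0 after going negative at step 30, time=3.0000

Answer: 3.0000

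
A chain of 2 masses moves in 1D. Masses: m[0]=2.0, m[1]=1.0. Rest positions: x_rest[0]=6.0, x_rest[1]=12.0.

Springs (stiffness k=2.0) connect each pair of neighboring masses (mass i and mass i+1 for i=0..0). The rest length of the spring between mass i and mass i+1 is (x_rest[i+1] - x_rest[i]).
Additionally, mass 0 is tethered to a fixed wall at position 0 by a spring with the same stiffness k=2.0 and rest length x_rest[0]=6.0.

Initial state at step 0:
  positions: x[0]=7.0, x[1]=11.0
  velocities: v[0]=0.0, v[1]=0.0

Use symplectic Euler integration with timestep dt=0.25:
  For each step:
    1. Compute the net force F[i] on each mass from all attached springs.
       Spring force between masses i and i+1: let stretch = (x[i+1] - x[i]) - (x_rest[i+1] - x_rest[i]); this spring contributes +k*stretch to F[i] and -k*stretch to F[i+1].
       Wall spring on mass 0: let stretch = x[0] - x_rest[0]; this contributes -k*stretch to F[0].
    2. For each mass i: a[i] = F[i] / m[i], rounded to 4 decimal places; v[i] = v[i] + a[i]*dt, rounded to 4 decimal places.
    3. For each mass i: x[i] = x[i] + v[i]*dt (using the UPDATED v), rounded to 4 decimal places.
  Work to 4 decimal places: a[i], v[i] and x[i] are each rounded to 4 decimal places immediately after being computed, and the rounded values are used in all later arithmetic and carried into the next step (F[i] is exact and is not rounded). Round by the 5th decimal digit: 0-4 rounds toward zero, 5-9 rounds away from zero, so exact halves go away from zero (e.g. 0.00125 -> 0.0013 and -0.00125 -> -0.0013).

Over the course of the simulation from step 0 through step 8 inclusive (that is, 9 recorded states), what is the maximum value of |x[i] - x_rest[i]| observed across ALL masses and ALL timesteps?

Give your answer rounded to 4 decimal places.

Answer: 1.2996

Derivation:
Step 0: x=[7.0000 11.0000] v=[0.0000 0.0000]
Step 1: x=[6.8125 11.2500] v=[-0.7500 1.0000]
Step 2: x=[6.4766 11.6953] v=[-1.3438 1.7813]
Step 3: x=[6.0620 12.2383] v=[-1.6583 2.1720]
Step 4: x=[5.6546 12.7593] v=[-1.6297 2.0839]
Step 5: x=[5.3378 13.1422] v=[-1.2672 1.5316]
Step 6: x=[5.1752 13.2996] v=[-0.6506 0.6294]
Step 7: x=[5.1969 13.1914] v=[0.0867 -0.4328]
Step 8: x=[5.3934 12.8339] v=[0.7861 -1.4301]
Max displacement = 1.2996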